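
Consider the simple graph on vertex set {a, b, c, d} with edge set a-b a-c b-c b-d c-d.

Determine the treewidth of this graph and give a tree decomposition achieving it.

Treewidth 2.
One such decomposition:
Bags: B1 = {b, c, d}  B2 = {a, b, c}
Tree: B1–B2

Each bag holds 3 vertices, so the decomposition has width 2, which upper-bounds the treewidth. Conversely, {b, c, d} is a clique of size 3, and the vertices of any clique must share a bag in every tree decomposition; so some bag has ≥ 3 vertices and tw(G) ≥ 2. Therefore the treewidth is 2.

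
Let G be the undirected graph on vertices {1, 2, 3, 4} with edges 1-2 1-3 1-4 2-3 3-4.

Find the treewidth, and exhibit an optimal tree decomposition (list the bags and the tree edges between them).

Every bag has size at most 3, so the width is 3 − 1 = 2 and tw(G) ≤ 2. For the lower bound, the 3 vertices {1, 2, 3} are pairwise adjacent, and any tree decomposition puts a clique entirely inside one bag — forcing width ≥ 2. Therefore the treewidth is 2.

Treewidth 2.
One optimal decomposition is:
Bags: B1 = {1, 2, 3}  B2 = {1, 3, 4}
Tree: B1–B2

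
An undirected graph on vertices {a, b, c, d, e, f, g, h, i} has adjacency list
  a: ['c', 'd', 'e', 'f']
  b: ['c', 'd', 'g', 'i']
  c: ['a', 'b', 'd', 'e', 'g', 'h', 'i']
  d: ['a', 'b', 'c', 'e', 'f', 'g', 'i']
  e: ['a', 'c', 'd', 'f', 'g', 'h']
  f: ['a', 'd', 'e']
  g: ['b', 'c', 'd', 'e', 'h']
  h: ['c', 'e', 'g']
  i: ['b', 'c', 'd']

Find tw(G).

3

A width-3 tree decomposition is:
Bags: B1 = {a, c, d, e}  B2 = {a, d, e, f}  B3 = {c, d, e, g}  B4 = {c, e, g, h}  B5 = {b, c, d, g}  B6 = {b, c, d, i}
Tree: B1–B2, B1–B3, B3–B4, B3–B5, B5–B6
Every bag has size at most 4, so the width is 4 − 1 = 3 and tw(G) ≤ 3. For the lower bound, the 4 vertices {c, d, e, g} are pairwise adjacent, and any tree decomposition puts a clique entirely inside one bag — forcing width ≥ 3. The upper and lower bounds meet at 3, so that is the treewidth.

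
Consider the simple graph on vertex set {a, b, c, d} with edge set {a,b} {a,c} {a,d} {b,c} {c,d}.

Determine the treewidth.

2

A width-2 tree decomposition is:
Bags: B1 = {a, b, c}  B2 = {a, c, d}
Tree: B1–B2
The largest bag has 3 vertices, giving width 2; this decomposition certifies tw(G) ≤ 2. On the other hand G contains the 3-clique {a, c, d}. A clique must lie in a single bag of any decomposition, so no decomposition can have width below 2. Combining the bounds, tw(G) = 2.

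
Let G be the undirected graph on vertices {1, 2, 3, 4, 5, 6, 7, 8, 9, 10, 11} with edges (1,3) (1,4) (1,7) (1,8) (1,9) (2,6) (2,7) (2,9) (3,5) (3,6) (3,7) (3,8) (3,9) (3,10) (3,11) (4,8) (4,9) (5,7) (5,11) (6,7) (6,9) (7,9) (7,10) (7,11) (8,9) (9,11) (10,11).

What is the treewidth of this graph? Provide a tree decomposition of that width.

Each bag holds 4 vertices, so the decomposition has width 3, which upper-bounds the treewidth. For the lower bound, the 4 vertices {2, 6, 7, 9} are pairwise adjacent, and any tree decomposition puts a clique entirely inside one bag — forcing width ≥ 3. Combining the bounds, tw(G) = 3.

Treewidth 3.
Bags: B1 = {1, 3, 7, 9}  B2 = {3, 7, 9, 11}  B3 = {1, 3, 8, 9}  B4 = {1, 4, 8, 9}  B5 = {3, 7, 10, 11}  B6 = {3, 5, 7, 11}  B7 = {3, 6, 7, 9}  B8 = {2, 6, 7, 9}
Tree: B1–B2, B1–B3, B3–B4, B2–B5, B5–B6, B1–B7, B7–B8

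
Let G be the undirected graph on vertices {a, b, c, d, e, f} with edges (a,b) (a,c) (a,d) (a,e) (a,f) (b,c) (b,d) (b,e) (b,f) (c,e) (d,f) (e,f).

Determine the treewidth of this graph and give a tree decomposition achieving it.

Treewidth 3.
Bags: B1 = {a, b, e, f}  B2 = {a, b, d, f}  B3 = {a, b, c, e}
Tree: B1–B2, B1–B3

Each bag holds 4 vertices, so the decomposition has width 3, which upper-bounds the treewidth. Conversely, {a, b, d, f} is a clique of size 4, and the vertices of any clique must share a bag in every tree decomposition; so some bag has ≥ 4 vertices and tw(G) ≥ 3. Hence tw(G) = 3 exactly.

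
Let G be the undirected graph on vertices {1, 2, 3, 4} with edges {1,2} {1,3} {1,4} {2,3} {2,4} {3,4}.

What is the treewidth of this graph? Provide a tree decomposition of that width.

Treewidth 3.
Bags: B1 = {1, 2, 3, 4}
Tree: (single bag)

A single bag containing all 4 vertices is trivially a valid decomposition of width 3. On the other hand G contains the 4-clique {1, 2, 3, 4}. A clique must lie in a single bag of any decomposition, so no decomposition can have width below 3. Hence tw(G) = 3 exactly.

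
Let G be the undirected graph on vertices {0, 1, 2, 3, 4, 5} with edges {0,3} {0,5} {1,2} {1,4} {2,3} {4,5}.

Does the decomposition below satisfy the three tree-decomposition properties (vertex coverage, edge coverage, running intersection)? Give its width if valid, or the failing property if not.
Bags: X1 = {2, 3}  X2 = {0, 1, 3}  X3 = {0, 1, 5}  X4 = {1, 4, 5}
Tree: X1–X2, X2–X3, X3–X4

No — edge (1,2) lies in no bag.

A tree decomposition must satisfy three properties: every vertex lies in some bag; for every edge, both endpoints lie together in some bag; and for every vertex, the bags containing it form a connected subtree. Here edge (1,2) lies in no bag, so the decomposition is invalid.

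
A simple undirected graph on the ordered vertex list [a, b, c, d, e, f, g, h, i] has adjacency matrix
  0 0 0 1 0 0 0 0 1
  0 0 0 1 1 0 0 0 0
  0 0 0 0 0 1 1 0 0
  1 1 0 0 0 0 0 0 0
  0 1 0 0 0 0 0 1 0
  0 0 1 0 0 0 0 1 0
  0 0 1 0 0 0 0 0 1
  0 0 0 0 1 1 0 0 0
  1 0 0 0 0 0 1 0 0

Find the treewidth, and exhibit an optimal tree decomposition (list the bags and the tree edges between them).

Treewidth 2.
One optimal decomposition is:
Bags: B1 = {b, d, e}  B2 = {a, d, e}  B3 = {a, e, i}  B4 = {e, g, i}  B5 = {c, e, g}  B6 = {c, e, f}  B7 = {e, f, h}
Tree: B1–B2, B2–B3, B3–B4, B4–B5, B5–B6, B6–B7

The largest bag has 3 vertices, giving width 2; this decomposition certifies tw(G) ≤ 2. Since e–b–d–a–i–g–c–f–h–e is a cycle in G, G is not acyclic. Forests are exactly the graphs of treewidth ≤ 1, so tw(G) ≥ 2. Combining the bounds, tw(G) = 2.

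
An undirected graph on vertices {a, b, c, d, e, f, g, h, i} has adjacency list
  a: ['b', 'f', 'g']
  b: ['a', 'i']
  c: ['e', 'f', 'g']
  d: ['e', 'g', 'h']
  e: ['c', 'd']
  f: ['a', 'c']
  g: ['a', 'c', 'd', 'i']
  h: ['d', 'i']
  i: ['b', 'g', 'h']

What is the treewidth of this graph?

3

A width-3 tree decomposition is:
Bags: B1 = {a, b, h, i}  B2 = {a, g, h, i}  B3 = {a, d, g, h}  B4 = {a, d, f, g}  B5 = {c, d, f, g}  B6 = {c, d, e, f}
Tree: B1–B2, B2–B3, B3–B4, B4–B5, B5–B6
Every bag has size at most 4, so the width is 4 − 1 = 3 and tw(G) ≤ 3. For the lower bound: the 4 vertex sets {b,h,i}, {a}, {g}, {c,d,e,f} are disjoint, each induces a connected subgraph, and every pair is joined by at least one edge of G. Contracting each set to a single vertex therefore yields K_{4} as a minor, and since treewidth is minor-monotone, tw(G) ≥ tw(K_{4}) = 3. Combining the bounds, tw(G) = 3.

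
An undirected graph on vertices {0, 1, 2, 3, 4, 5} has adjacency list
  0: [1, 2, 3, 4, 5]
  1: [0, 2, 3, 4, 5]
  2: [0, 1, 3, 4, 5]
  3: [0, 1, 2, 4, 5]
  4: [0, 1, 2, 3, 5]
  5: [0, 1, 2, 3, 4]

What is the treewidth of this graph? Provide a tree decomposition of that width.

Treewidth 5.
One such decomposition:
Bags: B1 = {0, 1, 2, 3, 4, 5}
Tree: (single bag)

A single bag containing all 6 vertices is trivially a valid decomposition of width 5. On the other hand G contains the 6-clique {0, 1, 2, 3, 4, 5}. A clique must lie in a single bag of any decomposition, so no decomposition can have width below 5. The upper and lower bounds meet at 5, so that is the treewidth.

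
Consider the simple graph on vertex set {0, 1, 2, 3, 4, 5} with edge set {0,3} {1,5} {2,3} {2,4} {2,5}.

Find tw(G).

A width-1 tree decomposition is:
Bags: B1 = {2, 3}  B2 = {2, 5}  B3 = {1, 5}  B4 = {2, 4}  B5 = {0, 3}
Tree: B1–B2, B2–B3, B1–B4, B1–B5
Every bag has size at most 2, so the width is 2 − 1 = 1 and tw(G) ≤ 1. Any graph with an edge has treewidth ≥ 1, and G has the edge 3–2. Hence tw(G) = 1 exactly.

1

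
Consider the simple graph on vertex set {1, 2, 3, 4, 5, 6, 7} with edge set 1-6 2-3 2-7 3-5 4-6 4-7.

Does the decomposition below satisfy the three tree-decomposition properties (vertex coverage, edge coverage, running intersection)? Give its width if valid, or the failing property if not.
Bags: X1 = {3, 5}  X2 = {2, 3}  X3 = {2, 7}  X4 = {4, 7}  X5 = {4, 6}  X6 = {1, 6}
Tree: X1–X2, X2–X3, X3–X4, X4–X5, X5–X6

Checking the three conditions: (i) the bags cover all of {1, 2, 3, 4, 5, 6, 7}; (ii) for each edge, some bag contains both endpoints; (iii) the bags containing any fixed vertex form a subtree. All hold, so the decomposition is valid with width 2 − 1 = 1.

Yes; width 1.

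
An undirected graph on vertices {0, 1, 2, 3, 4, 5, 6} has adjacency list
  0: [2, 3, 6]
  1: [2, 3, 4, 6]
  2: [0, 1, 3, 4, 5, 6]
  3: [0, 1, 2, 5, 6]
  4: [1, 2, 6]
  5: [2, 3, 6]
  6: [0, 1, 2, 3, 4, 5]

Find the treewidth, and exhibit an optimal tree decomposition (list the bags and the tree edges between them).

Treewidth 3.
One optimal decomposition is:
Bags: B1 = {2, 3, 5, 6}  B2 = {1, 2, 3, 6}  B3 = {0, 2, 3, 6}  B4 = {1, 2, 4, 6}
Tree: B1–B2, B2–B3, B2–B4

Each bag holds 4 vertices, so the decomposition has width 3, which upper-bounds the treewidth. For the lower bound, the 4 vertices {0, 2, 3, 6} are pairwise adjacent, and any tree decomposition puts a clique entirely inside one bag — forcing width ≥ 3. Therefore the treewidth is 3.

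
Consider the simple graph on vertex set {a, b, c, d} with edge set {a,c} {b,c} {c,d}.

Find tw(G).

A width-1 tree decomposition is:
Bags: B1 = {c, d}  B2 = {a, c}  B3 = {b, c}
Tree: B1–B2, B2–B3
The largest bag has 2 vertices, giving width 1; this decomposition certifies tw(G) ≤ 1. G has an edge, so its treewidth is at least 1. The upper and lower bounds meet at 1, so that is the treewidth.

1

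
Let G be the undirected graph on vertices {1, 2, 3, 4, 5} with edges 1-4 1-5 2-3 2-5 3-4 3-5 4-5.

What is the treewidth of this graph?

A width-2 tree decomposition is:
Bags: B1 = {3, 4, 5}  B2 = {2, 3, 5}  B3 = {1, 4, 5}
Tree: B1–B2, B1–B3
Every bag has size at most 3, so the width is 3 − 1 = 2 and tw(G) ≤ 2. On the other hand G contains the 3-clique {1, 4, 5}. A clique must lie in a single bag of any decomposition, so no decomposition can have width below 2. The upper and lower bounds meet at 2, so that is the treewidth.

2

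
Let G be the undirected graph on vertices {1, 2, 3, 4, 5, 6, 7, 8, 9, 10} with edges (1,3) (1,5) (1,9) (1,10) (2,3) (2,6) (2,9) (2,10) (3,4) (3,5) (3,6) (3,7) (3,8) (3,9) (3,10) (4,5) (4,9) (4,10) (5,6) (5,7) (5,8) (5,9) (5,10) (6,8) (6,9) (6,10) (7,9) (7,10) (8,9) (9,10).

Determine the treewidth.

A width-4 tree decomposition is:
Bags: B1 = {3, 5, 6, 8, 9}  B2 = {3, 5, 6, 9, 10}  B3 = {2, 3, 6, 9, 10}  B4 = {3, 4, 5, 9, 10}  B5 = {1, 3, 5, 9, 10}  B6 = {3, 5, 7, 9, 10}
Tree: B1–B2, B2–B3, B2–B4, B2–B5, B5–B6
Each bag holds 5 vertices, so the decomposition has width 4, which upper-bounds the treewidth. Conversely, {2, 3, 6, 9, 10} is a clique of size 5, and the vertices of any clique must share a bag in every tree decomposition; so some bag has ≥ 5 vertices and tw(G) ≥ 4. Combining the bounds, tw(G) = 4.

4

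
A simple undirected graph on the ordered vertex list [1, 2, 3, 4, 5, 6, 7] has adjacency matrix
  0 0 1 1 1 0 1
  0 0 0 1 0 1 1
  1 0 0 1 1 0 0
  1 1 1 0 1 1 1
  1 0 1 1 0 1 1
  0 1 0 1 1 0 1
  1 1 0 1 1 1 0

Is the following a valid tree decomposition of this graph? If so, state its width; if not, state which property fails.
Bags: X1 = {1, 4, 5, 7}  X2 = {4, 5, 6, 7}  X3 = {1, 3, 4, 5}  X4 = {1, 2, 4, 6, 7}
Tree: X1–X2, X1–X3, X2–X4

A tree decomposition must satisfy three properties: every vertex lies in some bag; for every edge, both endpoints lie together in some bag; and for every vertex, the bags containing it form a connected subtree. Here bags containing vertex 1 are not connected in the tree, so the decomposition is invalid.

No — bags containing vertex 1 are not connected in the tree.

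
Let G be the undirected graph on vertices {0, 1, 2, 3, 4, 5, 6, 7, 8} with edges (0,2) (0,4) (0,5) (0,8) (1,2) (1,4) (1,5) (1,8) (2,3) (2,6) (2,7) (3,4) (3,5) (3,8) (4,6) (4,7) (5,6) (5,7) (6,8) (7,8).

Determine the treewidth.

A width-4 tree decomposition is:
Bags: B1 = {2, 4, 5, 7, 8}  B2 = {2, 3, 4, 5, 8}  B3 = {2, 4, 5, 6, 8}  B4 = {1, 2, 4, 5, 8}  B5 = {0, 2, 4, 5, 8}
Tree: B1–B2, B2–B3, B3–B4, B4–B5
Each bag holds 5 vertices, so the decomposition has width 4, which upper-bounds the treewidth. For the lower bound: the 5 vertex sets {4,7}, {3,5}, {2,6}, {8}, {1} are disjoint, each induces a connected subgraph, and every pair is joined by at least one edge of G. Contracting each set to a single vertex therefore yields K_{5} as a minor, and since treewidth is minor-monotone, tw(G) ≥ tw(K_{5}) = 4. Hence tw(G) = 4 exactly.

4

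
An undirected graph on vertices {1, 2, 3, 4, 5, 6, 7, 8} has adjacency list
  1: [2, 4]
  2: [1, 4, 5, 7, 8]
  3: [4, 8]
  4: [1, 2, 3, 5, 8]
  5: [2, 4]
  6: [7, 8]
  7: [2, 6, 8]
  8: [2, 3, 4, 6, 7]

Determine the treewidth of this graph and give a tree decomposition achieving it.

Treewidth 2.
One optimal decomposition is:
Bags: B1 = {2, 7, 8}  B2 = {6, 7, 8}  B3 = {2, 4, 8}  B4 = {3, 4, 8}  B5 = {1, 2, 4}  B6 = {2, 4, 5}
Tree: B1–B2, B1–B3, B3–B4, B3–B5, B5–B6

Each bag holds 3 vertices, so the decomposition has width 2, which upper-bounds the treewidth. On the other hand G contains the 3-clique {2, 4, 8}. A clique must lie in a single bag of any decomposition, so no decomposition can have width below 2. Hence tw(G) = 2 exactly.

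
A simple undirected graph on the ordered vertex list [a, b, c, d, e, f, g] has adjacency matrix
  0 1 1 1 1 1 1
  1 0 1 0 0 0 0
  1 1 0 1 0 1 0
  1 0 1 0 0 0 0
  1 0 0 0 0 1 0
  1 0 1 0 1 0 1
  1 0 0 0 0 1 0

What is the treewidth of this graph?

A width-2 tree decomposition is:
Bags: B1 = {a, e, f}  B2 = {a, f, g}  B3 = {a, c, f}  B4 = {a, c, d}  B5 = {a, b, c}
Tree: B1–B2, B2–B3, B3–B4, B3–B5
The largest bag has 3 vertices, giving width 2; this decomposition certifies tw(G) ≤ 2. For the lower bound, the 3 vertices {a, c, d} are pairwise adjacent, and any tree decomposition puts a clique entirely inside one bag — forcing width ≥ 2. Therefore the treewidth is 2.

2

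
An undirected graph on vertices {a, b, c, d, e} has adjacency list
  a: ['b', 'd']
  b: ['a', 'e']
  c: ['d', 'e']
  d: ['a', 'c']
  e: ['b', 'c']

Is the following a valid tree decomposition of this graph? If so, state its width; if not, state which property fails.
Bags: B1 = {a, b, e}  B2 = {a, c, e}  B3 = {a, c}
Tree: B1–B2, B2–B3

A tree decomposition must satisfy three properties: every vertex lies in some bag; for every edge, both endpoints lie together in some bag; and for every vertex, the bags containing it form a connected subtree. Here vertex d appears in no bag, so the decomposition is invalid.

No — vertex d appears in no bag.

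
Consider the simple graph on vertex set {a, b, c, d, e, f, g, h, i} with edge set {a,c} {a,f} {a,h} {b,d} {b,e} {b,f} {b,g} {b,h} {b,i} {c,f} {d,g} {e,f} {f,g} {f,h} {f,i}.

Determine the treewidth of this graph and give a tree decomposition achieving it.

The largest bag has 3 vertices, giving width 2; this decomposition certifies tw(G) ≤ 2. On the other hand G contains the 3-clique {b, d, g}. A clique must lie in a single bag of any decomposition, so no decomposition can have width below 2. Therefore the treewidth is 2.

Treewidth 2.
Bags: B1 = {b, d, g}  B2 = {b, f, g}  B3 = {b, e, f}  B4 = {b, f, i}  B5 = {b, f, h}  B6 = {a, f, h}  B7 = {a, c, f}
Tree: B1–B2, B2–B3, B2–B4, B4–B5, B5–B6, B6–B7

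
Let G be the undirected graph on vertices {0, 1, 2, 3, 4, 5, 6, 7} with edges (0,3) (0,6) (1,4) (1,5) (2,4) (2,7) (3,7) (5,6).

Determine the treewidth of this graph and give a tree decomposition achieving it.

Treewidth 2.
One such decomposition:
Bags: B1 = {1, 5, 6}  B2 = {0, 1, 6}  B3 = {0, 1, 3}  B4 = {1, 3, 7}  B5 = {1, 2, 7}  B6 = {1, 2, 4}
Tree: B1–B2, B2–B3, B3–B4, B4–B5, B5–B6

The largest bag has 3 vertices, giving width 2; this decomposition certifies tw(G) ≤ 2. For the lower bound, G contains the cycle 1–5–6–0–3–7–2–4–1, so G is not a forest; only forests have treewidth ≤ 1, hence tw(G) ≥ 2. Hence tw(G) = 2 exactly.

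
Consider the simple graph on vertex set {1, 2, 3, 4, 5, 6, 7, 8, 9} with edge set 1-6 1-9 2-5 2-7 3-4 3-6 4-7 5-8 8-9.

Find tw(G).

2

A width-2 tree decomposition is:
Bags: B1 = {3, 4, 7}  B2 = {2, 3, 7}  B3 = {2, 3, 5}  B4 = {3, 5, 8}  B5 = {3, 8, 9}  B6 = {1, 3, 9}  B7 = {1, 3, 6}
Tree: B1–B2, B2–B3, B3–B4, B4–B5, B5–B6, B6–B7
The largest bag has 3 vertices, giving width 2; this decomposition certifies tw(G) ≤ 2. Since 3–4–7–2–5–8–9–1–6–3 is a cycle in G, G is not acyclic. Forests are exactly the graphs of treewidth ≤ 1, so tw(G) ≥ 2. Combining the bounds, tw(G) = 2.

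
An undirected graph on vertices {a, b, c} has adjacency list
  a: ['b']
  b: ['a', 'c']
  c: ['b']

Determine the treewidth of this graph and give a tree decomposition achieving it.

Treewidth 1.
Bags: B1 = {b, c}  B2 = {a, b}
Tree: B1–B2

Every bag has size at most 2, so the width is 2 − 1 = 1 and tw(G) ≤ 1. G has an edge, so its treewidth is at least 1. Therefore the treewidth is 1.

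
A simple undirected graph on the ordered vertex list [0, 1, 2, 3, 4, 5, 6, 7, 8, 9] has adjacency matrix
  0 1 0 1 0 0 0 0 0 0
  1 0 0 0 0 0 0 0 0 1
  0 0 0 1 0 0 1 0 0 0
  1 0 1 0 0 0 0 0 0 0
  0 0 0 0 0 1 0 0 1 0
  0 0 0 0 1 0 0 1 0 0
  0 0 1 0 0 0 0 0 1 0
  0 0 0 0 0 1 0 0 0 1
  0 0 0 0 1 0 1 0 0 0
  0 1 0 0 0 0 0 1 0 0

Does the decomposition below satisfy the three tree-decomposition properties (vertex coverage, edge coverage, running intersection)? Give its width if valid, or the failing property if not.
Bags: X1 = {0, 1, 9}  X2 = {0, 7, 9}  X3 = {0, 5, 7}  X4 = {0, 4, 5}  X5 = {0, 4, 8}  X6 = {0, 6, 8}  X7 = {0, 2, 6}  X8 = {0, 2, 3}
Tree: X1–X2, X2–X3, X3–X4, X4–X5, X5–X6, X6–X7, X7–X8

Vertex coverage: the bags together contain {0, 1, 2, 3, 4, 5, 6, 7, 8, 9}, the full vertex set. Edge coverage: each edge of G has both endpoints in at least one bag. Running intersection: for every vertex, the bags containing it form a connected subtree. All three properties hold, so this is a valid tree decomposition of width max|bag| − 1 = 2, and hence tw(G) ≤ 2.

Yes; width 2.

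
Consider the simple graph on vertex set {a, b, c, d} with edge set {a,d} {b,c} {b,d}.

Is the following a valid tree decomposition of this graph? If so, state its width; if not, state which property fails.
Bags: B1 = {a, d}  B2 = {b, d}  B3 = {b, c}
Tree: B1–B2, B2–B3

Every vertex of G appears in some bag (union = {a, b, c, d}); every edge is covered by a bag; and for each vertex v the set of bags containing v is connected in the bag tree. The decomposition is therefore valid. The largest bag has 2 vertices, so the width is 1.

Yes; width 1.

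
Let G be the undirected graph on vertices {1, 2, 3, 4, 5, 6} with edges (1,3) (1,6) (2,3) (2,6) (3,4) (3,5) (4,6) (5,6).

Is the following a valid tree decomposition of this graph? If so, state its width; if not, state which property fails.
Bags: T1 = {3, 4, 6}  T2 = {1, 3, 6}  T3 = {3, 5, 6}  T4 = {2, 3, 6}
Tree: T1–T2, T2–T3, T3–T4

Every vertex of G appears in some bag (union = {1, 2, 3, 4, 5, 6}); every edge is covered by a bag; and for each vertex v the set of bags containing v is connected in the bag tree. The decomposition is therefore valid. The largest bag has 3 vertices, so the width is 2.

Yes; width 2.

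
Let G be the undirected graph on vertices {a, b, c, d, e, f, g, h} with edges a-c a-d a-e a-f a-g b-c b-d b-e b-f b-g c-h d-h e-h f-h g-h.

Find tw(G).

3

A width-3 tree decomposition is:
Bags: B1 = {a, b, c, h}  B2 = {a, b, e, h}  B3 = {a, b, f, h}  B4 = {a, b, d, h}  B5 = {a, b, g, h}
Tree: B1–B2, B2–B3, B3–B4, B4–B5
The largest bag has 4 vertices, giving width 3; this decomposition certifies tw(G) ≤ 3. For the lower bound: the 4 vertex sets {c,h}, {a,e}, {b}, {f} are disjoint, each induces a connected subgraph, and every pair is joined by at least one edge of G. Contracting each set to a single vertex therefore yields K_{4} as a minor, and since treewidth is minor-monotone, tw(G) ≥ tw(K_{4}) = 3. Combining the bounds, tw(G) = 3.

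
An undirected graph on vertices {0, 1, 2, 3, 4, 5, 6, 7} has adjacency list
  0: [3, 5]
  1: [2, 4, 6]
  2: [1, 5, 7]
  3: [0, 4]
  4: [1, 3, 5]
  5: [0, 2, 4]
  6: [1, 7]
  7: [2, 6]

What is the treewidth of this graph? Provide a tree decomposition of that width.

Treewidth 2.
One such decomposition:
Bags: B1 = {0, 3, 4}  B2 = {0, 4, 5}  B3 = {1, 4, 5}  B4 = {1, 2, 5}  B5 = {1, 2, 6}  B6 = {2, 6, 7}
Tree: B1–B2, B2–B3, B3–B4, B4–B5, B5–B6

Each bag holds 3 vertices, so the decomposition has width 2, which upper-bounds the treewidth. The edges 3–0–5–4–3 form a cycle, so G is not a tree and its treewidth is at least 2. The upper and lower bounds meet at 2, so that is the treewidth.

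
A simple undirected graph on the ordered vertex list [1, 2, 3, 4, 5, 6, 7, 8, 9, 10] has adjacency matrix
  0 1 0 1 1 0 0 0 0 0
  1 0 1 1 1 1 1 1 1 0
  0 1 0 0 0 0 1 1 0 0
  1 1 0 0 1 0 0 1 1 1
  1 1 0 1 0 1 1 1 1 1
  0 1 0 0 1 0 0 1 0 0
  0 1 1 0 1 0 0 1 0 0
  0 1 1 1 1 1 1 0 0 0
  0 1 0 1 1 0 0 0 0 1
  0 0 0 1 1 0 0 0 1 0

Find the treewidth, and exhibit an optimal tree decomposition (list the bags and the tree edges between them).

The largest bag has 4 vertices, giving width 3; this decomposition certifies tw(G) ≤ 3. For the lower bound, the 4 vertices {2, 3, 7, 8} are pairwise adjacent, and any tree decomposition puts a clique entirely inside one bag — forcing width ≥ 3. The upper and lower bounds meet at 3, so that is the treewidth.

Treewidth 3.
One optimal decomposition is:
Bags: B1 = {2, 5, 6, 8}  B2 = {2, 5, 7, 8}  B3 = {2, 3, 7, 8}  B4 = {2, 4, 5, 8}  B5 = {1, 2, 4, 5}  B6 = {2, 4, 5, 9}  B7 = {4, 5, 9, 10}
Tree: B1–B2, B2–B3, B1–B4, B4–B5, B5–B6, B6–B7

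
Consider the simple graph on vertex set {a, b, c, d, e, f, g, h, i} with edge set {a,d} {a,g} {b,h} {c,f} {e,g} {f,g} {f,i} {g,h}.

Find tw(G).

1

A width-1 tree decomposition is:
Bags: B1 = {f, g}  B2 = {a, g}  B3 = {g, h}  B4 = {c, f}  B5 = {b, h}  B6 = {f, i}  B7 = {e, g}  B8 = {a, d}
Tree: B1–B2, B1–B3, B1–B4, B3–B5, B1–B6, B1–B7, B2–B8
The largest bag has 2 vertices, giving width 1; this decomposition certifies tw(G) ≤ 1. Any graph with an edge has treewidth ≥ 1, and G has the edge f–g. The upper and lower bounds meet at 1, so that is the treewidth.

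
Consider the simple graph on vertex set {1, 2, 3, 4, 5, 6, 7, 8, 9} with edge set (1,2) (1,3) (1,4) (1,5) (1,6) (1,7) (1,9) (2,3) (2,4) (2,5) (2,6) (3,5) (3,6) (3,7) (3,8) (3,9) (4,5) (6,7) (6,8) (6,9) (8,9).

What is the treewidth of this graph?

A width-3 tree decomposition is:
Bags: B1 = {1, 2, 3, 6}  B2 = {1, 3, 6, 7}  B3 = {1, 3, 6, 9}  B4 = {1, 2, 3, 5}  B5 = {1, 2, 4, 5}  B6 = {3, 6, 8, 9}
Tree: B1–B2, B2–B3, B1–B4, B4–B5, B3–B6
Every bag has size at most 4, so the width is 4 − 1 = 3 and tw(G) ≤ 3. On the other hand G contains the 4-clique {3, 6, 8, 9}. A clique must lie in a single bag of any decomposition, so no decomposition can have width below 3. Combining the bounds, tw(G) = 3.

3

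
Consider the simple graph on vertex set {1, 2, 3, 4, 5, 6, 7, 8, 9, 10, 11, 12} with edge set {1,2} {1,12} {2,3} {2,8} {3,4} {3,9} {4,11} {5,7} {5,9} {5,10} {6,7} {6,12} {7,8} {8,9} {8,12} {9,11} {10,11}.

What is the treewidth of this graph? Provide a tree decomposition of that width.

The largest bag has 4 vertices, giving width 3; this decomposition certifies tw(G) ≤ 3. For the lower bound: the 4 vertex sets {4,10,11}, {3}, {9}, {2,5,7,8} are disjoint, each induces a connected subgraph, and every pair is joined by at least one edge of G. Contracting each set to a single vertex therefore yields K_{4} as a minor, and since treewidth is minor-monotone, tw(G) ≥ tw(K_{4}) = 3. Combining the bounds, tw(G) = 3.

Treewidth 3.
One optimal decomposition is:
Bags: B1 = {3, 4, 10, 11}  B2 = {3, 9, 10, 11}  B3 = {3, 5, 9, 10}  B4 = {2, 3, 5, 9}  B5 = {2, 5, 8, 9}  B6 = {2, 5, 7, 8}  B7 = {1, 2, 7, 8}  B8 = {1, 7, 8, 12}  B9 = {1, 6, 7, 12}
Tree: B1–B2, B2–B3, B3–B4, B4–B5, B5–B6, B6–B7, B7–B8, B8–B9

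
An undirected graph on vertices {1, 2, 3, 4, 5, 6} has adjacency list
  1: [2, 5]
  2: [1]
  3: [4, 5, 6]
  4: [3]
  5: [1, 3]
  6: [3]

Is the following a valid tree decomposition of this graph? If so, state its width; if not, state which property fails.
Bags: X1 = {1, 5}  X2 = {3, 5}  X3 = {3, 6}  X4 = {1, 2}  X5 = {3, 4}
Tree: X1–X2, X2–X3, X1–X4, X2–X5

Every vertex of G appears in some bag (union = {1, 2, 3, 4, 5, 6}); every edge is covered by a bag; and for each vertex v the set of bags containing v is connected in the bag tree. The decomposition is therefore valid. The largest bag has 2 vertices, so the width is 1.

Yes; width 1.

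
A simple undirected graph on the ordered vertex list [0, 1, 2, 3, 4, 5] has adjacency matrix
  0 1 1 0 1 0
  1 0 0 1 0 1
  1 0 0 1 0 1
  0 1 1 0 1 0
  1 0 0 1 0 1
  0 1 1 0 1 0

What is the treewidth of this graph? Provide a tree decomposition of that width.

Each bag holds 4 vertices, so the decomposition has width 3, which upper-bounds the treewidth. For the lower bound: the 4 vertex sets {2,5}, {3,4}, {0}, {1} are disjoint, each induces a connected subgraph, and every pair is joined by at least one edge of G. Contracting each set to a single vertex therefore yields K_{4} as a minor, and since treewidth is minor-monotone, tw(G) ≥ tw(K_{4}) = 3. The upper and lower bounds meet at 3, so that is the treewidth.

Treewidth 3.
One optimal decomposition is:
Bags: B1 = {0, 2, 3, 5}  B2 = {0, 3, 4, 5}  B3 = {0, 1, 3, 5}
Tree: B1–B2, B2–B3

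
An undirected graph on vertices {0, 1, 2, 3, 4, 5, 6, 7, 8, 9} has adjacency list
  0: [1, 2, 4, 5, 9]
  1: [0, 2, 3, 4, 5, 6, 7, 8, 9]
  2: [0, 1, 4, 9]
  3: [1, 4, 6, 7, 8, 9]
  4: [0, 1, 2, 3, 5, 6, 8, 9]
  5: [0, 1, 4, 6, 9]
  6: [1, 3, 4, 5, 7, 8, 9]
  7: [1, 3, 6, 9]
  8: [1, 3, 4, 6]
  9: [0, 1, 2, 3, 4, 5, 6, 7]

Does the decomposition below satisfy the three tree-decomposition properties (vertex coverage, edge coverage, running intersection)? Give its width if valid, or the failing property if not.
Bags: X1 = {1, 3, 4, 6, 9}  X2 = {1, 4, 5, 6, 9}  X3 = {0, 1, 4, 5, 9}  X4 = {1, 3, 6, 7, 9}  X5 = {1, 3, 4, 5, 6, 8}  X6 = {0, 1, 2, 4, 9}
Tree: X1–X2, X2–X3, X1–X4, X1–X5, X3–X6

A tree decomposition must satisfy three properties: every vertex lies in some bag; for every edge, both endpoints lie together in some bag; and for every vertex, the bags containing it form a connected subtree. Here bags containing vertex 5 are not connected in the tree, so the decomposition is invalid.

No — bags containing vertex 5 are not connected in the tree.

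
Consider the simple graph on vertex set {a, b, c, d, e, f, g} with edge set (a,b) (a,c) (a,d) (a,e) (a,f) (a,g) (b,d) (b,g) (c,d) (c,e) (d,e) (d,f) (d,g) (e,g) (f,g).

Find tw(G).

A width-3 tree decomposition is:
Bags: B1 = {a, d, e, g}  B2 = {a, b, d, g}  B3 = {a, d, f, g}  B4 = {a, c, d, e}
Tree: B1–B2, B2–B3, B1–B4
The largest bag has 4 vertices, giving width 3; this decomposition certifies tw(G) ≤ 3. For the lower bound, the 4 vertices {a, d, e, g} are pairwise adjacent, and any tree decomposition puts a clique entirely inside one bag — forcing width ≥ 3. Hence tw(G) = 3 exactly.

3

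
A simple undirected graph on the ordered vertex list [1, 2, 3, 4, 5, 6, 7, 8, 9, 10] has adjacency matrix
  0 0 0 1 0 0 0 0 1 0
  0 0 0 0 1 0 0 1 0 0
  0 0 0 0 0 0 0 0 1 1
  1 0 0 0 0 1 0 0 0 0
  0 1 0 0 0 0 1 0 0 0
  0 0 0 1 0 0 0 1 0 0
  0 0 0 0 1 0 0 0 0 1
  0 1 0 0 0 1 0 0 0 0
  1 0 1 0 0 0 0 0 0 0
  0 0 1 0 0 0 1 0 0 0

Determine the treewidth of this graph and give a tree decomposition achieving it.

Each bag holds 3 vertices, so the decomposition has width 2, which upper-bounds the treewidth. The edges 8–6–4–1–9–3–10–7–5–2–8 form a cycle, so G is not a tree and its treewidth is at least 2. Therefore the treewidth is 2.

Treewidth 2.
Bags: B1 = {4, 6, 8}  B2 = {1, 4, 8}  B3 = {1, 8, 9}  B4 = {3, 8, 9}  B5 = {3, 8, 10}  B6 = {7, 8, 10}  B7 = {5, 7, 8}  B8 = {2, 5, 8}
Tree: B1–B2, B2–B3, B3–B4, B4–B5, B5–B6, B6–B7, B7–B8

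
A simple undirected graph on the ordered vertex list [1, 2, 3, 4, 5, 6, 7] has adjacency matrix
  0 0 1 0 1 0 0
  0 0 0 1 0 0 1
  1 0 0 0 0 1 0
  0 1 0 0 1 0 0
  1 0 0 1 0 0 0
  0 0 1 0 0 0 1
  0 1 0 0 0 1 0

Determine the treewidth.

2

A width-2 tree decomposition is:
Bags: B1 = {2, 4, 5}  B2 = {1, 2, 5}  B3 = {1, 2, 3}  B4 = {2, 3, 6}  B5 = {2, 6, 7}
Tree: B1–B2, B2–B3, B3–B4, B4–B5
Each bag holds 3 vertices, so the decomposition has width 2, which upper-bounds the treewidth. Since 2–4–5–1–3–6–7–2 is a cycle in G, G is not acyclic. Forests are exactly the graphs of treewidth ≤ 1, so tw(G) ≥ 2. Combining the bounds, tw(G) = 2.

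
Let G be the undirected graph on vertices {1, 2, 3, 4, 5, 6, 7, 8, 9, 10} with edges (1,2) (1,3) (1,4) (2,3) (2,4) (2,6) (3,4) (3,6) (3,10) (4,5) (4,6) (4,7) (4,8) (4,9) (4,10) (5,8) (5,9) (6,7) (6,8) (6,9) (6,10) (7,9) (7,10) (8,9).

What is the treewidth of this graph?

3

A width-3 tree decomposition is:
Bags: B1 = {3, 4, 6, 10}  B2 = {2, 3, 4, 6}  B3 = {4, 6, 7, 10}  B4 = {4, 6, 7, 9}  B5 = {4, 6, 8, 9}  B6 = {1, 2, 3, 4}  B7 = {4, 5, 8, 9}
Tree: B1–B2, B1–B3, B3–B4, B4–B5, B2–B6, B5–B7
Each bag holds 4 vertices, so the decomposition has width 3, which upper-bounds the treewidth. For the lower bound, the 4 vertices {1, 2, 3, 4} are pairwise adjacent, and any tree decomposition puts a clique entirely inside one bag — forcing width ≥ 3. Therefore the treewidth is 3.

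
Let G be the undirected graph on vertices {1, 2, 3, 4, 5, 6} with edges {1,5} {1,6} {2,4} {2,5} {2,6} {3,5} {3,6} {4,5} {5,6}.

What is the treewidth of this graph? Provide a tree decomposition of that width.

Treewidth 2.
Bags: B1 = {2, 5, 6}  B2 = {1, 5, 6}  B3 = {2, 4, 5}  B4 = {3, 5, 6}
Tree: B1–B2, B1–B3, B2–B4

Each bag holds 3 vertices, so the decomposition has width 2, which upper-bounds the treewidth. Conversely, {2, 4, 5} is a clique of size 3, and the vertices of any clique must share a bag in every tree decomposition; so some bag has ≥ 3 vertices and tw(G) ≥ 2. Therefore the treewidth is 2.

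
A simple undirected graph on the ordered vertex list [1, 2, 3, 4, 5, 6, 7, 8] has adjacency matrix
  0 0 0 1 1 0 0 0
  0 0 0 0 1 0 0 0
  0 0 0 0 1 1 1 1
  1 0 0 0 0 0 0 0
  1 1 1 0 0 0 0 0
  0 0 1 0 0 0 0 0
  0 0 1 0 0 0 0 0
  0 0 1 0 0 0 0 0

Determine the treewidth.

1

A width-1 tree decomposition is:
Bags: B1 = {1, 5}  B2 = {2, 5}  B3 = {3, 5}  B4 = {3, 7}  B5 = {1, 4}  B6 = {3, 8}  B7 = {3, 6}
Tree: B1–B2, B1–B3, B3–B4, B1–B5, B3–B6, B3–B7
Each bag holds 2 vertices, so the decomposition has width 1, which upper-bounds the treewidth. Since G has at least one edge (e.g. 1–5), it is not an edgeless graph, so tw(G) ≥ 1. The upper and lower bounds meet at 1, so that is the treewidth.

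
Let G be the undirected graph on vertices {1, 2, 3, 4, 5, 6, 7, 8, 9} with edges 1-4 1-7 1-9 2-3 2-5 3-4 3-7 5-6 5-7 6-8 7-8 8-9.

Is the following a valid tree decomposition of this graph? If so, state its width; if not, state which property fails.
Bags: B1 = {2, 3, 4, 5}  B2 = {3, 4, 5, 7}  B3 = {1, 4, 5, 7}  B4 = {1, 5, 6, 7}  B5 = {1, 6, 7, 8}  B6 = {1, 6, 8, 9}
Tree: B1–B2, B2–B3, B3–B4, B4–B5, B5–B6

Checking the three conditions: (i) the bags cover all of {1, 2, 3, 4, 5, 6, 7, 8, 9}; (ii) for each edge, some bag contains both endpoints; (iii) the bags containing any fixed vertex form a subtree. All hold, so the decomposition is valid with width 4 − 1 = 3.

Yes; width 3.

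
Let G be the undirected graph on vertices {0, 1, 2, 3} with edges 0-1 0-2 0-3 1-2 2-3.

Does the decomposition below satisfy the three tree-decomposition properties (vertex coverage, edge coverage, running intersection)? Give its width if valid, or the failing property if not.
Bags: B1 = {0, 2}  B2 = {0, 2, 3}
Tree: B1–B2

A tree decomposition must satisfy three properties: every vertex lies in some bag; for every edge, both endpoints lie together in some bag; and for every vertex, the bags containing it form a connected subtree. Here vertex 1 appears in no bag, so the decomposition is invalid.

No — vertex 1 appears in no bag.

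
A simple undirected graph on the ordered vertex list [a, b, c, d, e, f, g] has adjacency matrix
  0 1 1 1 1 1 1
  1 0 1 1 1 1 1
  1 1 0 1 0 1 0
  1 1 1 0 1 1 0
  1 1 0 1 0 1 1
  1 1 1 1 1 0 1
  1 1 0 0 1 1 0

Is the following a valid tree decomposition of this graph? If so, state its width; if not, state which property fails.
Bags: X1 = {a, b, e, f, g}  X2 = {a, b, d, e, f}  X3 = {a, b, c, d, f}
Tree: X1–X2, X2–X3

Every vertex of G appears in some bag (union = {a, b, c, d, e, f, g}); every edge is covered by a bag; and for each vertex v the set of bags containing v is connected in the bag tree. The decomposition is therefore valid. The largest bag has 5 vertices, so the width is 4.

Yes; width 4.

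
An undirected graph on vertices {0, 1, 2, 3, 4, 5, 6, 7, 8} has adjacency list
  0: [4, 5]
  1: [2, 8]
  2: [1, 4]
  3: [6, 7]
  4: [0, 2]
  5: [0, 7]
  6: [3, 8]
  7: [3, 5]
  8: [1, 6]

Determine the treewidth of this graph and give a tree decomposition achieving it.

Each bag holds 3 vertices, so the decomposition has width 2, which upper-bounds the treewidth. For the lower bound, G contains the cycle 4–2–1–8–6–3–7–5–0–4, so G is not a forest; only forests have treewidth ≤ 1, hence tw(G) ≥ 2. Hence tw(G) = 2 exactly.

Treewidth 2.
One such decomposition:
Bags: B1 = {1, 2, 4}  B2 = {1, 4, 8}  B3 = {4, 6, 8}  B4 = {3, 4, 6}  B5 = {3, 4, 7}  B6 = {4, 5, 7}  B7 = {0, 4, 5}
Tree: B1–B2, B2–B3, B3–B4, B4–B5, B5–B6, B6–B7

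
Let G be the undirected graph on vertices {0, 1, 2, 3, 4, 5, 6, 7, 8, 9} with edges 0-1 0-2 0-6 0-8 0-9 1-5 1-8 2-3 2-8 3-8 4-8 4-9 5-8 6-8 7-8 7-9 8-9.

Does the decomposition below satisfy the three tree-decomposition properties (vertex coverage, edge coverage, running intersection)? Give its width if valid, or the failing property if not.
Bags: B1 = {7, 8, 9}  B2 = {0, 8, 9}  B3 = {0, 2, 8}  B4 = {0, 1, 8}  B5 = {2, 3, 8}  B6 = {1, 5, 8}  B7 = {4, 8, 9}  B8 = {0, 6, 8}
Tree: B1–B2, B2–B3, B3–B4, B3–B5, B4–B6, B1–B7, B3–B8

Vertex coverage: the bags together contain {0, 1, 2, 3, 4, 5, 6, 7, 8, 9}, the full vertex set. Edge coverage: each edge of G has both endpoints in at least one bag. Running intersection: for every vertex, the bags containing it form a connected subtree. All three properties hold, so this is a valid tree decomposition of width max|bag| − 1 = 2, and hence tw(G) ≤ 2.

Yes; width 2.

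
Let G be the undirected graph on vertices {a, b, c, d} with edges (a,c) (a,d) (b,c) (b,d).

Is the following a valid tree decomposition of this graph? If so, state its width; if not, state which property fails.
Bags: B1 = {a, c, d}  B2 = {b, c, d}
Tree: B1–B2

Yes; width 2.

Every vertex of G appears in some bag (union = {a, b, c, d}); every edge is covered by a bag; and for each vertex v the set of bags containing v is connected in the bag tree. The decomposition is therefore valid. The largest bag has 3 vertices, so the width is 2.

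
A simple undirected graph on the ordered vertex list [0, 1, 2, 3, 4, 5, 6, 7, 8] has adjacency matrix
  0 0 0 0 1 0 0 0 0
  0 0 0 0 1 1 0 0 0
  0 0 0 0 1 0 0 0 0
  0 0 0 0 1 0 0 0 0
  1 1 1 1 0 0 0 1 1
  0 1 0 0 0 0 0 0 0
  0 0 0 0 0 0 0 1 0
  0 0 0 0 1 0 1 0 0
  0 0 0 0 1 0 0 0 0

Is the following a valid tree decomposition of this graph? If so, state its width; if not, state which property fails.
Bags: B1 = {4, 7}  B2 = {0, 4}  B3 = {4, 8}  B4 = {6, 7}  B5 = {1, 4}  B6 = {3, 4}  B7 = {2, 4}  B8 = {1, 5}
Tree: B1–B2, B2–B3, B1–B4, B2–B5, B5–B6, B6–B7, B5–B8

Checking the three conditions: (i) the bags cover all of {0, 1, 2, 3, 4, 5, 6, 7, 8}; (ii) for each edge, some bag contains both endpoints; (iii) the bags containing any fixed vertex form a subtree. All hold, so the decomposition is valid with width 2 − 1 = 1.

Yes; width 1.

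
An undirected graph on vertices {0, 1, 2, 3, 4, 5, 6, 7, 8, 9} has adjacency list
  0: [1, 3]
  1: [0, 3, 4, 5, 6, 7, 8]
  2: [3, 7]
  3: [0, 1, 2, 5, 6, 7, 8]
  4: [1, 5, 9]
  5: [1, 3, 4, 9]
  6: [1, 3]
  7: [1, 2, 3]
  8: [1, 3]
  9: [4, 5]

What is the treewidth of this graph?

2

A width-2 tree decomposition is:
Bags: B1 = {1, 3, 5}  B2 = {1, 3, 6}  B3 = {0, 1, 3}  B4 = {1, 4, 5}  B5 = {1, 3, 7}  B6 = {1, 3, 8}  B7 = {4, 5, 9}  B8 = {2, 3, 7}
Tree: B1–B2, B2–B3, B1–B4, B3–B5, B3–B6, B4–B7, B5–B8
The largest bag has 3 vertices, giving width 2; this decomposition certifies tw(G) ≤ 2. On the other hand G contains the 3-clique {0, 1, 3}. A clique must lie in a single bag of any decomposition, so no decomposition can have width below 2. Therefore the treewidth is 2.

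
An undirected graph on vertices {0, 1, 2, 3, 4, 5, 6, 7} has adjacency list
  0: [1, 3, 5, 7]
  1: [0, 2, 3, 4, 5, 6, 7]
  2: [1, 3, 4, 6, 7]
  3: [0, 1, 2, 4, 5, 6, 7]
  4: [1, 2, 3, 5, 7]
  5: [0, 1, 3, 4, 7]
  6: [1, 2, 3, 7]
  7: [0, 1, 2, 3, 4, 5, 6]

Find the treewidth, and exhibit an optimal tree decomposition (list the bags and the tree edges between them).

Treewidth 4.
One such decomposition:
Bags: B1 = {1, 2, 3, 4, 7}  B2 = {1, 3, 4, 5, 7}  B3 = {0, 1, 3, 5, 7}  B4 = {1, 2, 3, 6, 7}
Tree: B1–B2, B2–B3, B1–B4

The largest bag has 5 vertices, giving width 4; this decomposition certifies tw(G) ≤ 4. On the other hand G contains the 5-clique {0, 1, 3, 5, 7}. A clique must lie in a single bag of any decomposition, so no decomposition can have width below 4. Combining the bounds, tw(G) = 4.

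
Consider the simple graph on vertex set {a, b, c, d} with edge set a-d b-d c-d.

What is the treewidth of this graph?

1

A width-1 tree decomposition is:
Bags: B1 = {a, d}  B2 = {c, d}  B3 = {b, d}
Tree: B1–B2, B1–B3
The largest bag has 2 vertices, giving width 1; this decomposition certifies tw(G) ≤ 1. Since G has at least one edge (e.g. d–a), it is not an edgeless graph, so tw(G) ≥ 1. Therefore the treewidth is 1.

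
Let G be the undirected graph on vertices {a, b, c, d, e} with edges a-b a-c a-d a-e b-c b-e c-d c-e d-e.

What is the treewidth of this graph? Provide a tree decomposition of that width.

Each bag holds 4 vertices, so the decomposition has width 3, which upper-bounds the treewidth. On the other hand G contains the 4-clique {a, c, d, e}. A clique must lie in a single bag of any decomposition, so no decomposition can have width below 3. Therefore the treewidth is 3.

Treewidth 3.
One such decomposition:
Bags: B1 = {a, b, c, e}  B2 = {a, c, d, e}
Tree: B1–B2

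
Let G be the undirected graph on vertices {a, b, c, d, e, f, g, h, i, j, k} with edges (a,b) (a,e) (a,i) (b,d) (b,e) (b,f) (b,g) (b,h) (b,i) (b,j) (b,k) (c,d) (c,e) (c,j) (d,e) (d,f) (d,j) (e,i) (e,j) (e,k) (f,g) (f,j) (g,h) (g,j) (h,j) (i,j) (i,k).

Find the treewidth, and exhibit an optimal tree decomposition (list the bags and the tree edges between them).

Treewidth 3.
Bags: B1 = {b, f, g, j}  B2 = {b, d, f, j}  B3 = {b, g, h, j}  B4 = {b, d, e, j}  B5 = {b, e, i, j}  B6 = {a, b, e, i}  B7 = {b, e, i, k}  B8 = {c, d, e, j}
Tree: B1–B2, B1–B3, B2–B4, B4–B5, B5–B6, B6–B7, B4–B8

The largest bag has 4 vertices, giving width 3; this decomposition certifies tw(G) ≤ 3. Conversely, {c, d, e, j} is a clique of size 4, and the vertices of any clique must share a bag in every tree decomposition; so some bag has ≥ 4 vertices and tw(G) ≥ 3. Hence tw(G) = 3 exactly.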